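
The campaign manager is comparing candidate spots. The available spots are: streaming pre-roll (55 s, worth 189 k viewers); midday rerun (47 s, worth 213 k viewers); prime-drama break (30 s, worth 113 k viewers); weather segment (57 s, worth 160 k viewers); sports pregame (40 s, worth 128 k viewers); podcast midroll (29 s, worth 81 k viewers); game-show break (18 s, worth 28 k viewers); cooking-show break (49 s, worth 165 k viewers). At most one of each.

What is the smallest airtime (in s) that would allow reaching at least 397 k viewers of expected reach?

102

Look for the lowest-airtime combination reaching 397.
streaming pre-roll + midday rerun: 402 expected reach at 102 s.
Any bundle with less than 102 s falls short of 397.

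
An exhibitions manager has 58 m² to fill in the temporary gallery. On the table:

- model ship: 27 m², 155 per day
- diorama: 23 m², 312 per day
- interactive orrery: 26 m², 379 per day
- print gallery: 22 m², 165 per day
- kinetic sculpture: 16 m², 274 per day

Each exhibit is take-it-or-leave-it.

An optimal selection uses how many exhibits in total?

Optimal total is 691.
For example diorama + interactive orrery achieves it, using 49 m².
Every optimal selection uses 2 exhibits.

2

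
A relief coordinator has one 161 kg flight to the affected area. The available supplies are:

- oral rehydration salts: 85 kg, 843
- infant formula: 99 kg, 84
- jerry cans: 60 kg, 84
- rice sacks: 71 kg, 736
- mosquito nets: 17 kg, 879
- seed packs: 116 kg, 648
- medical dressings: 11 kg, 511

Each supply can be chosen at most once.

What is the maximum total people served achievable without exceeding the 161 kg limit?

A density-first pass picks jerry cans + rice sacks + mosquito nets + medical dressings — 2210 at 159 kg.
The 131 kg tied up in jerry cans and rice sacks is better spent on oral rehydration salts — total rises to 2233 (113 kg).

2233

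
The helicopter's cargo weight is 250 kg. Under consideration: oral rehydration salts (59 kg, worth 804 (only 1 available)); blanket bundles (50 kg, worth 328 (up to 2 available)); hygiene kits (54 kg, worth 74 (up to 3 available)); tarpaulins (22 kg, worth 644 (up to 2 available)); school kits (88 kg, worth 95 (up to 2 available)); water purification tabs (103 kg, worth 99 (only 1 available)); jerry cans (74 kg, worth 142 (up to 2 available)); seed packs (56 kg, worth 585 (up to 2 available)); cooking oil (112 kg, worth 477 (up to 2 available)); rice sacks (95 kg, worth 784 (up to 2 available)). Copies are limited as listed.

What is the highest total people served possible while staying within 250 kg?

Ranking by ratio (people served/kg): tarpaulins 29.27, oral rehydration salts 13.63, seed packs 10.45, rice sacks 8.25.
Taking oral rehydration salts + 2×tarpaulins + 2×seed packs: 215 kg used, 3262 in people served.
No other feasible combination exceeds 3262.

3262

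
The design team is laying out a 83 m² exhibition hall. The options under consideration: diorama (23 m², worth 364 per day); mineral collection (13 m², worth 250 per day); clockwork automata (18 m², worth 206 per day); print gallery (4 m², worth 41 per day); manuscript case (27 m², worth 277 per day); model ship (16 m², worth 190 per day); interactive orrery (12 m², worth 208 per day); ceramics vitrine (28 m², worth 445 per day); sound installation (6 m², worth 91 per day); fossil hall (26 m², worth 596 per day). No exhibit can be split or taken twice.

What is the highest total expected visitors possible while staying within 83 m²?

1540

Mineral collection + print gallery + interactive orrery + ceramics vitrine + fossil hall uses 83 of the 83 m² and totals 1540.
That's the maximum — no swap from here does better than 1540.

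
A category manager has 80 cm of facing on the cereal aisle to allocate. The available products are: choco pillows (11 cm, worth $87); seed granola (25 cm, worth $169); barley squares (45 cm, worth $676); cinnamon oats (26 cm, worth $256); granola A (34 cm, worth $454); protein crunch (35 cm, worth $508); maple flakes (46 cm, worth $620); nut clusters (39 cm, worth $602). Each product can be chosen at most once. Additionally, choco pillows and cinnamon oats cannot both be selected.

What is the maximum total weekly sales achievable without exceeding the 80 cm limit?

1184

A density-first pass picks protein crunch + nut clusters — 1110 at 74 cm.
Dropping nut clusters frees 39 cm; slotting in barley squares (45 cm) lifts the total to 1184 at 80 cm.
Every other selection either busts 80 cm or breaks a pairing rule or fails to beat 1184.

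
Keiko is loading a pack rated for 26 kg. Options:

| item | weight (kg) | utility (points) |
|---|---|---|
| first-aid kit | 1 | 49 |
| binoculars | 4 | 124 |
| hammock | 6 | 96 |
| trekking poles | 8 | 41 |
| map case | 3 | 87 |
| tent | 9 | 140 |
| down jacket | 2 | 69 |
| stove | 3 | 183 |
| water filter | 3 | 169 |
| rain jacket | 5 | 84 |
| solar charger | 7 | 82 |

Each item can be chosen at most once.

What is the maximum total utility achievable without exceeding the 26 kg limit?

A density-first pass picks first-aid kit + binoculars + map case + down jacket + stove + water filter + rain jacket — 765 at 21 kg.
Replace rain jacket with tent: the trade gains 56 net, giving 821 at 25 kg.
Runner-up binoculars + hammock + map case + down jacket + stove + water filter + rain jacket tops out at 812.

821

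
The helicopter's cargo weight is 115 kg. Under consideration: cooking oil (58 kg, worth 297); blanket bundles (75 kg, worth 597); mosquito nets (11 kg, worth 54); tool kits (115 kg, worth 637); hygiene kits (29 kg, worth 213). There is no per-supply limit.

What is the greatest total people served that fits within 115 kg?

864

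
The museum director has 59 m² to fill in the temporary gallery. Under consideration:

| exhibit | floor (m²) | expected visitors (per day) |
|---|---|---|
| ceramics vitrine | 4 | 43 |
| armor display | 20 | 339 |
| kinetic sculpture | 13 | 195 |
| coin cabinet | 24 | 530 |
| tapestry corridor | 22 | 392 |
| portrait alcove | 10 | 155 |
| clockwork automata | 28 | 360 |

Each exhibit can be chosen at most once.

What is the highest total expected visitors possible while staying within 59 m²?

Density check — coin cabinet 22.08, tapestry corridor 17.82, armor display 16.95, portrait alcove 15.50 are the best per m².
Greedy by ratio would take coin cabinet + tapestry corridor + portrait alcove: 56 m² used, total 1077.
Replace portrait alcove with kinetic sculpture: the trade gains 40 net, giving 1117 at 59 m².
An exhaustive check of the 128 subsets confirms 1117.

1117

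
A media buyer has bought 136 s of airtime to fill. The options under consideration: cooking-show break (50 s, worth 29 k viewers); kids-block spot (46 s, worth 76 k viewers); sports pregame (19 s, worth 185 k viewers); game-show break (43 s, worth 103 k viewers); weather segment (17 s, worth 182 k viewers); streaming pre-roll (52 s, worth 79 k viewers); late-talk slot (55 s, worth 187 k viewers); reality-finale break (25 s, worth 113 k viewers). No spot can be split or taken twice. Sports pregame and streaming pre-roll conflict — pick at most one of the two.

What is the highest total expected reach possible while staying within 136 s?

667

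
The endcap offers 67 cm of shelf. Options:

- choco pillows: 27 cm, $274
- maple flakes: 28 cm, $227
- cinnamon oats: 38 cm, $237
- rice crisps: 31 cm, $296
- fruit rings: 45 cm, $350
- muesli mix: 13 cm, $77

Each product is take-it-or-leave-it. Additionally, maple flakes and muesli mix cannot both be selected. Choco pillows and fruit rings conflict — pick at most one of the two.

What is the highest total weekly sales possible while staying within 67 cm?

570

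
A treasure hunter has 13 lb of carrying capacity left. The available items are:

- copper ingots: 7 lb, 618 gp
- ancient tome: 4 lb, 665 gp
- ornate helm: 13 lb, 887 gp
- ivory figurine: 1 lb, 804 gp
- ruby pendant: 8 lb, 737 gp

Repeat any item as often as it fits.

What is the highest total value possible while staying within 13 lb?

13×ivory figurine uses 13 of the 13 lb and totals 10452.
Every other selection either busts 13 lb or fails to beat 10452.

10452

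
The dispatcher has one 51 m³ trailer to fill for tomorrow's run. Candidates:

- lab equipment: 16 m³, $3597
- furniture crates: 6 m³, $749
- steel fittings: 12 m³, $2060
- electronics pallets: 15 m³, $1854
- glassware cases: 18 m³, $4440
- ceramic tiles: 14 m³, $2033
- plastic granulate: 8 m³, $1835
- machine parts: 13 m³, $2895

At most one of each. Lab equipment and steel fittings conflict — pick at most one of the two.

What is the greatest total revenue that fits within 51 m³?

The ratio heuristic lands on lab equipment + furniture crates + glassware cases + plastic granulate (10621) but leaves 3 m³ idle.
The 22 m³ tied up in lab equipment and furniture crates is better spent on steel fittings + machine parts — total rises to 11230 (51 m³).
That's the maximum — no feasible swap from here does better than 11230.

11230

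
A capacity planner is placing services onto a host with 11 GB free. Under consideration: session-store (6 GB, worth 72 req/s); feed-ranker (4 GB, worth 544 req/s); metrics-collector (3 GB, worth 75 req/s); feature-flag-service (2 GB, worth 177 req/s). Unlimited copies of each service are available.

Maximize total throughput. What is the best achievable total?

1265

2×feed-ranker + feature-flag-service uses 10 of the 11 GB and totals 1265.
Every other selection either busts 11 GB or fails to beat 1265.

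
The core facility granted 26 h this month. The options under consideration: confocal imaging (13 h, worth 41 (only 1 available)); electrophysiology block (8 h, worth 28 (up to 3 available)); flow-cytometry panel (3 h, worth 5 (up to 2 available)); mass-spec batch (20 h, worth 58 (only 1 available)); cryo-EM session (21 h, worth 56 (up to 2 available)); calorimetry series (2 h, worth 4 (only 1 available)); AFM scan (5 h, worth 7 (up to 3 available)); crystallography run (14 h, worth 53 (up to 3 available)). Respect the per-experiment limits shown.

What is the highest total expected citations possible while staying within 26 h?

88

Ranking by ratio (expected citations/h): crystallography run 3.79, electrophysiology block 3.50, confocal imaging 3.15, mass-spec batch 2.90.
Taking the top-ratio experiments first gives electrophysiology block + calorimetry series + crystallography run for 85 (24 h).
Replace crystallography run with 2×electrophysiology block: the trade gains 3 net, giving 88 at 26 h.
Nothing else within 26 h beats 88.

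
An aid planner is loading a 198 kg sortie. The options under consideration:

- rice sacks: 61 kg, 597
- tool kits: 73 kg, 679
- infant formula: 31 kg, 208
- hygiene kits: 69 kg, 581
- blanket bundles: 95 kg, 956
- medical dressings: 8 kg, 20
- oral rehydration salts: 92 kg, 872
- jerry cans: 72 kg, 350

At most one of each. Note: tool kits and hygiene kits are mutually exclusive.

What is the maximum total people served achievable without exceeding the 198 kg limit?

1848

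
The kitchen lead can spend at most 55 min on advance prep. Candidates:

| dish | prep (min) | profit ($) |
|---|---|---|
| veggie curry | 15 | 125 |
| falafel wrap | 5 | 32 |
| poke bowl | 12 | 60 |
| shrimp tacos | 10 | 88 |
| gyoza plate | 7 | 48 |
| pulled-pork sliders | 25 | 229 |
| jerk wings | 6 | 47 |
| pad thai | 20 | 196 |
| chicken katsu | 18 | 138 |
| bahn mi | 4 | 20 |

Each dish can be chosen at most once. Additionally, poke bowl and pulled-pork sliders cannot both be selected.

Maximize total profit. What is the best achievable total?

Ranking by ratio (profit/min): pad thai 9.80, pulled-pork sliders 9.16, shrimp tacos 8.80, veggie curry 8.33.
Best packing: shrimp tacos + pulled-pork sliders + pad thai — 55 min, 513 total.
The closest alternative, pulled-pork sliders + jerk wings + pad thai + bahn mi, reaches only 492.

513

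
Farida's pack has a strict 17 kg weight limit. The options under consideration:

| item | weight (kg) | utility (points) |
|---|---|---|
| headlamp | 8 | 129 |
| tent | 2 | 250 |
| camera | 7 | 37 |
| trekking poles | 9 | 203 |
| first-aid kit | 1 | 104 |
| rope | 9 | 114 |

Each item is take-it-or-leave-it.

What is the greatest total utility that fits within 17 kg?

557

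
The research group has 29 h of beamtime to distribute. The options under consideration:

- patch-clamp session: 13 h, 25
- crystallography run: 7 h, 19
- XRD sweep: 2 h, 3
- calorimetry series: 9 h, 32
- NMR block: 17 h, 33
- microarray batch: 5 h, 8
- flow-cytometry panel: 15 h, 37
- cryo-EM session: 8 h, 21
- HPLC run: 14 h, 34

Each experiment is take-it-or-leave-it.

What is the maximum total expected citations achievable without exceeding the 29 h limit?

Crystallography run + calorimetry series + microarray batch + cryo-EM session uses 29 of the 29 h and totals 80.

80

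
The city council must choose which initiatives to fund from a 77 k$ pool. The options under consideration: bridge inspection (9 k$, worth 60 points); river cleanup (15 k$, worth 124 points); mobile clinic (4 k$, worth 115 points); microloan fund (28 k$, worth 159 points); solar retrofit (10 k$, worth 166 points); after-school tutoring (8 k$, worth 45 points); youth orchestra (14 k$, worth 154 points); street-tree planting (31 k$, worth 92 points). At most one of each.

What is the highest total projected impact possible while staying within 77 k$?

718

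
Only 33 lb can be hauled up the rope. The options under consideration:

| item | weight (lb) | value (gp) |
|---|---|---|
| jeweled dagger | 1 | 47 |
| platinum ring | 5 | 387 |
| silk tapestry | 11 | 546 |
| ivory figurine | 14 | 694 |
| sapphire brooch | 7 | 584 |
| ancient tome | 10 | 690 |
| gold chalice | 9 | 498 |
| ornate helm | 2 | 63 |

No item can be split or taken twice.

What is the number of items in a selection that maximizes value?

5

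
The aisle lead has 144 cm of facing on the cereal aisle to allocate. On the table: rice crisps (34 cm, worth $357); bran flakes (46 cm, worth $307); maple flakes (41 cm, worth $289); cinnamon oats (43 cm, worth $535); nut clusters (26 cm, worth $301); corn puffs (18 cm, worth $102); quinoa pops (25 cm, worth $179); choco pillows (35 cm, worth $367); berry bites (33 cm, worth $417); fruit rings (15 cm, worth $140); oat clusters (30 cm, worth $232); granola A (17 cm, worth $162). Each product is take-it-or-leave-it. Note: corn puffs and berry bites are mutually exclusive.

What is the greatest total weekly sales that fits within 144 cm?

1621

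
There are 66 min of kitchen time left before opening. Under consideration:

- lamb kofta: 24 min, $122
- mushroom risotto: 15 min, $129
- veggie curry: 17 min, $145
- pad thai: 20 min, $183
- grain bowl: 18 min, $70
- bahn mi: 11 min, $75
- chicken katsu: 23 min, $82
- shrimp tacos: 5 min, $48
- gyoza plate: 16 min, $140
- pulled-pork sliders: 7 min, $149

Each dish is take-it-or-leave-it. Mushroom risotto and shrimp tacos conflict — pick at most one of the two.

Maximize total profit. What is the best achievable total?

665

Best packing: veggie curry + pad thai + shrimp tacos + gyoza plate + pulled-pork sliders — 65 min, 665 total.
The closest alternative, mushroom risotto + veggie curry + bahn mi + gyoza plate + pulled-pork sliders, reaches only 638.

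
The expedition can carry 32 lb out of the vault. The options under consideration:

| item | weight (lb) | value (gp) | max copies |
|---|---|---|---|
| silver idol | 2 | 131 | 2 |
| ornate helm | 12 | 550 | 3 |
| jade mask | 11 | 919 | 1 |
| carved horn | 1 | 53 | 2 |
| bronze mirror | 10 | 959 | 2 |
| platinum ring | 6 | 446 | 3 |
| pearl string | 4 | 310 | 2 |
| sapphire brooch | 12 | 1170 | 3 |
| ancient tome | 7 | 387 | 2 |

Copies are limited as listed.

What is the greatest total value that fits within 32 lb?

3088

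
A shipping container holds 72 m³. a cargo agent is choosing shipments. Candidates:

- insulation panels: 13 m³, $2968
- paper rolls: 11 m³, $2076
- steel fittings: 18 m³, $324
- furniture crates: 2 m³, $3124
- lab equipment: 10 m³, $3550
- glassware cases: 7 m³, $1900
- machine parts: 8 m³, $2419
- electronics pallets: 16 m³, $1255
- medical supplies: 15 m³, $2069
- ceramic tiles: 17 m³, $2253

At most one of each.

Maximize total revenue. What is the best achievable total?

By revenue per m³: furniture crates 1562.00, lab equipment 355.00, machine parts 302.38 lead.
The ratio heuristic lands on insulation panels + paper rolls + furniture crates + lab equipment + glassware cases + machine parts + medical supplies (18106) but leaves 6 m³ idle.
Dropping medical supplies frees 15 m³; slotting in ceramic tiles (17 m³) lifts the total to 18290 at 68 m³.

18290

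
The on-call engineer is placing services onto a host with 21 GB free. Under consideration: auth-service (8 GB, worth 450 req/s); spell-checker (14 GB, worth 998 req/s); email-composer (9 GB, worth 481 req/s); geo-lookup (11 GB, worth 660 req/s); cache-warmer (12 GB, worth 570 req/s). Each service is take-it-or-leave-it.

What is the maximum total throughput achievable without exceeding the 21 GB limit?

1141

The ratio heuristic lands on spell-checker (998) but leaves 7 GB idle.
Replace spell-checker with email-composer + geo-lookup: the trade gains 143 net, giving 1141 at 20 GB.
An exhaustive check of the 32 subsets confirms 1141.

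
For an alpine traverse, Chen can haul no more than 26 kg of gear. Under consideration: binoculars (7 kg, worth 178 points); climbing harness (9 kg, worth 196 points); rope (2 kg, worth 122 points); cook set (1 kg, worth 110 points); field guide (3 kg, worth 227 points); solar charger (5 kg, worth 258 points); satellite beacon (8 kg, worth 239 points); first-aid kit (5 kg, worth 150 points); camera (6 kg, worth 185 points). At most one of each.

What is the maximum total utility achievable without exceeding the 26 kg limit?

1141

Filling by ratio: rope + cook set + field guide + solar charger + first-aid kit + camera for 1052, with 4 kg left unused.
Dropping first-aid kit frees 5 kg; slotting in satellite beacon (8 kg) lifts the total to 1141 at 25 kg.
Every other selection either busts 26 kg or fails to beat 1141.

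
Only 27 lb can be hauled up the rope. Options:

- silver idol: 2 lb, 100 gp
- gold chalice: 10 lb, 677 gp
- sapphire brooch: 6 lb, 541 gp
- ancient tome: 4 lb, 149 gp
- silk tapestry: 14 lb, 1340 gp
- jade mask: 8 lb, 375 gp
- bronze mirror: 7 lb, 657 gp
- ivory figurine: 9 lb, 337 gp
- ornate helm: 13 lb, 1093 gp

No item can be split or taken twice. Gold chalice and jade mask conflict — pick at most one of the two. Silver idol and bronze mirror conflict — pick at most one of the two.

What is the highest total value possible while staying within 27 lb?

Best packing: sapphire brooch + silk tapestry + bronze mirror — 27 lb, 2538 total.
That's the maximum — no feasible swap from here does better than 2538.

2538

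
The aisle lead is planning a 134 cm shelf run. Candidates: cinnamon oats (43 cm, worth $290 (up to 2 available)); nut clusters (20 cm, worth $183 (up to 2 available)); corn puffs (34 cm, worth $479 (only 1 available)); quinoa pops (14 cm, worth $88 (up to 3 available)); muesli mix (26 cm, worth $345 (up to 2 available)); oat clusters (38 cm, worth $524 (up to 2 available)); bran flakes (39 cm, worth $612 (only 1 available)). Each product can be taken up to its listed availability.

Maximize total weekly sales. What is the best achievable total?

Taking the top-ratio products first gives nut clusters + corn puffs + oat clusters + bran flakes for 1798 (131 cm).
Replace nut clusters and corn puffs with 2×muesli mix: the trade gains 28 net, giving 1826 at 129 cm.
No other feasible combination exceeds 1826.

1826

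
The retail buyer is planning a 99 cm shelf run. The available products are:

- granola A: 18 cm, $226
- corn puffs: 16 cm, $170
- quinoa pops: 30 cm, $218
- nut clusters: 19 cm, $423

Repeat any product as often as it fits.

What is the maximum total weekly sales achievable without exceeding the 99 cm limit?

Density check — nut clusters 22.26, granola A 12.56, corn puffs 10.62 are the best per cm.
Best packing: 5×nut clusters — 95 cm, 2115 total.
No other feasible combination exceeds 2115.

2115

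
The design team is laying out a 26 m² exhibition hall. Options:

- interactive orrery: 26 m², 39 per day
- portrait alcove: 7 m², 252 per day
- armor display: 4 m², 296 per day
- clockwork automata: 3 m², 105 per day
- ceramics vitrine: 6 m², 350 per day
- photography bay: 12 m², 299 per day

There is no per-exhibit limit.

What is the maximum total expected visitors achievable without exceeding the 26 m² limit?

Greedy by ratio would take 6×armor display: 24 m² used, total 1776.
The 4 m² tied up in armor display is better spent on ceramics vitrine — total rises to 1830 (26 m²).

1830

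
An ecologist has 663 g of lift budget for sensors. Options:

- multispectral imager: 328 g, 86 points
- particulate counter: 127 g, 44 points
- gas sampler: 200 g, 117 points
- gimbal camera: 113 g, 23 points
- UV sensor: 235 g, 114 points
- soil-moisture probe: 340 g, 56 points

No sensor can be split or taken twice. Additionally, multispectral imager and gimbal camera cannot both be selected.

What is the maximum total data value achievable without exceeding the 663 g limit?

The ratio ordering already packs tightly: particulate counter + gas sampler + UV sensor, 562 g, 275.
Every other selection either busts 663 g or breaks a pairing rule or fails to beat 275.

275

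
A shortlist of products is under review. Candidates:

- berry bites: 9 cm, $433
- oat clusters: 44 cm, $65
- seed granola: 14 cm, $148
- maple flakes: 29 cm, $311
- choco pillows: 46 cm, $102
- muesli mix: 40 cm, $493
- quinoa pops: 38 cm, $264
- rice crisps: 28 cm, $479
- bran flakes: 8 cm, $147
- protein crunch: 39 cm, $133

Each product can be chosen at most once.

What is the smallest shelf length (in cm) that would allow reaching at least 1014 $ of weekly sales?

45

Need the lightest bundle worth ≥ 1014.
Taking berry bites + rice crisps + bran flakes gives 1059 (≥ 1014) for 45 cm.
Any bundle with less than 45 cm falls short of 1014.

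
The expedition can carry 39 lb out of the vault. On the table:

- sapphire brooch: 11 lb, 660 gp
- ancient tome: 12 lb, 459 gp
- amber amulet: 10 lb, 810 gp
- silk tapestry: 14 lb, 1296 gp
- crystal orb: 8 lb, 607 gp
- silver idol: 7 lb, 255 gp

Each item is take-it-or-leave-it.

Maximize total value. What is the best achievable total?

Amber amulet + silk tapestry + crystal orb + silver idol uses 39 of the 39 lb and totals 2968.
Next best is sapphire brooch + amber amulet + silk tapestry at 2766 (35 lb) — short by 202.

2968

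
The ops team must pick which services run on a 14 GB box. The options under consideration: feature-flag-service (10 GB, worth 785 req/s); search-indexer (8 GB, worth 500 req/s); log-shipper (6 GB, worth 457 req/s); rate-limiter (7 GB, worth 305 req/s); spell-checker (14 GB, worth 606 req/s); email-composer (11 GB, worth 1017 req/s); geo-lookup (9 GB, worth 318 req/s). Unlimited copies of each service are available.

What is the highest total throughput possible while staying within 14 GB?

Email-composer uses 11 of the 14 GB and totals 1017.
No other feasible combination exceeds 1017.

1017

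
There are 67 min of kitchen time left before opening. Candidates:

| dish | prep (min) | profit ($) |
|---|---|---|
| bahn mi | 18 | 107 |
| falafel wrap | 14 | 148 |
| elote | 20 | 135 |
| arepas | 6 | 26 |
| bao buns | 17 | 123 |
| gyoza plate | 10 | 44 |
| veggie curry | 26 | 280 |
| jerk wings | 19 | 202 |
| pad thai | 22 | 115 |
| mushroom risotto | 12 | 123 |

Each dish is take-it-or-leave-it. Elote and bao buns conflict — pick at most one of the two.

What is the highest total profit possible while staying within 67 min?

656

The ratio ordering already packs tightly: falafel wrap + arepas + veggie curry + jerk wings, 65 min, 656.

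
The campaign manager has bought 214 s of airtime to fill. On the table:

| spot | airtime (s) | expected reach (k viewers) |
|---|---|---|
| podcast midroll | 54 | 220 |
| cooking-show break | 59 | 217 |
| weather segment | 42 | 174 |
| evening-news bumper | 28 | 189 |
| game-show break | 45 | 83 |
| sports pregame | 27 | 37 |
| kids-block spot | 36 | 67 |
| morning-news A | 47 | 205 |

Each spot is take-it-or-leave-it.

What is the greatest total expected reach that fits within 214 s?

By expected reach per s: evening-news bumper 6.75, morning-news A 4.36, weather segment 4.14, podcast midroll 4.07 lead.
The ratio ordering already packs tightly: podcast midroll + weather segment + evening-news bumper + kids-block spot + morning-news A, 207 s, 855.
An exhaustive check of the 256 subsets confirms 855.

855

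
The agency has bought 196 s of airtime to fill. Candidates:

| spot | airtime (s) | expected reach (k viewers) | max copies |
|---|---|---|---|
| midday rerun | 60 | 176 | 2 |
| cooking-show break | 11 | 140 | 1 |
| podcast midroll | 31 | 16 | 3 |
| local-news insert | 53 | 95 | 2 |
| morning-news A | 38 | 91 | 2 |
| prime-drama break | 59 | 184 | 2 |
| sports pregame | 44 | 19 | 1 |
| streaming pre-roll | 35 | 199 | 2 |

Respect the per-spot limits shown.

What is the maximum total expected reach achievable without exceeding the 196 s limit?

817

Greedy by ratio would take cooking-show break + morning-news A + prime-drama break + 2×streaming pre-roll: 178 s used, total 813.
Replace morning-news A with local-news insert: the trade gains 4 net, giving 817 at 193 s.
No other feasible combination exceeds 817.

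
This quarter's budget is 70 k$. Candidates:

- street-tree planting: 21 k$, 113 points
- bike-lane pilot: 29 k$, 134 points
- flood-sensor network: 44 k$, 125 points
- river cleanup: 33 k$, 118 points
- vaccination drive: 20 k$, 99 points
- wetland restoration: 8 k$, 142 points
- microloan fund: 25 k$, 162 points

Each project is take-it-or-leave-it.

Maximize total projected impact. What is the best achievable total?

438

By projected impact per k$: wetland restoration 17.75, microloan fund 6.48, street-tree planting 5.38, vaccination drive 4.95 lead.
The ratio heuristic lands on street-tree planting + wetland restoration + microloan fund (417) but leaves 16 k$ idle.
The 21 k$ tied up in street-tree planting is better spent on bike-lane pilot — total rises to 438 (62 k$).
An exhaustive check of the 128 subsets confirms 438.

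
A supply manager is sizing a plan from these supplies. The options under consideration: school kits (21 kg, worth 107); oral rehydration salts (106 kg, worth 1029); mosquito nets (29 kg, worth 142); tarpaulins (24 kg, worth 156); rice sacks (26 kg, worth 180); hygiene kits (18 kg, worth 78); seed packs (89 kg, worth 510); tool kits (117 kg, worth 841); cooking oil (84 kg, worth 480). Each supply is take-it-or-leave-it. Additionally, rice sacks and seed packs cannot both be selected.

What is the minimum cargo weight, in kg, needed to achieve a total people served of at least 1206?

132

Minimise kg subject to total people served ≥ 1206.
oral rehydration salts + rice sacks reaches 1209 using 132 kg.
No combination under 132 kg hits 1206.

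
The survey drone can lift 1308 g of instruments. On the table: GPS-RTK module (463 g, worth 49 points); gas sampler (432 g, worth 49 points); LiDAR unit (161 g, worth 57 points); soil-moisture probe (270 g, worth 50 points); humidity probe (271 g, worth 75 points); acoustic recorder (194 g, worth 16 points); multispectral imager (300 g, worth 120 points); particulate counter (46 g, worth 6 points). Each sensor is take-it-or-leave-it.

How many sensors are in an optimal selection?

Best achievable data value is 324.
LiDAR unit + soil-moisture probe + humidity probe + acoustic recorder + multispectral imager + particulate counter hits 324 at 1242 g.
Any selection reaching 324 contains exactly 6 sensors.

6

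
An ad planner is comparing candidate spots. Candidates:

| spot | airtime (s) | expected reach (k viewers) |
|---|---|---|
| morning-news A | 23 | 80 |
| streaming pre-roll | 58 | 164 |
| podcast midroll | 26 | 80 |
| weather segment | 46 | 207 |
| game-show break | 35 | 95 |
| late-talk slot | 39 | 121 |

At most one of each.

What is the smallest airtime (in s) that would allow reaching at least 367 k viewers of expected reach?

95

Look for the lowest-airtime combination reaching 367.
morning-news A + podcast midroll + weather segment: 367 expected reach at 95 s.
Any bundle with less than 95 s falls short of 367.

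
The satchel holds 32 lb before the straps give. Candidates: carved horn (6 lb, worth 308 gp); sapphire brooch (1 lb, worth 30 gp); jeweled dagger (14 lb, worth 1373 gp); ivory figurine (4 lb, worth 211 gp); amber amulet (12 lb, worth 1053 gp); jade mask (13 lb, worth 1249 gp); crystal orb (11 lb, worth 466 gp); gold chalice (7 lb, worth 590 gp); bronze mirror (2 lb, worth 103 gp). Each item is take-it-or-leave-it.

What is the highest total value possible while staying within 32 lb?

2892

Greedy by ratio would take sapphire brooch + jeweled dagger + ivory figurine + jade mask: 32 lb used, total 2863.
But amber amulet + jade mask + gold chalice fits in 32 lb and reaches 2892.
Every other selection either busts 32 lb or fails to beat 2892.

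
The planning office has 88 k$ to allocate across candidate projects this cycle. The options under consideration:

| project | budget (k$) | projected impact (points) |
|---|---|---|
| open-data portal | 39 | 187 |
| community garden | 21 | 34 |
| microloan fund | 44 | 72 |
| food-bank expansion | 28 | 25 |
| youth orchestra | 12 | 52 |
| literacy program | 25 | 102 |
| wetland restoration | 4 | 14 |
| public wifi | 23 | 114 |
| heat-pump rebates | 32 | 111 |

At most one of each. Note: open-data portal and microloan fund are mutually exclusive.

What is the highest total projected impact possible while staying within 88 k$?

By projected impact per k$: public wifi 4.96, open-data portal 4.79, youth orchestra 4.33 lead.
Greedy by ratio would take open-data portal + youth orchestra + wetland restoration + public wifi: 78 k$ used, total 367.
Dropping youth orchestra and wetland restoration frees 16 k$; slotting in literacy program (25 k$) lifts the total to 403 at 87 k$.
Next best is open-data portal + youth orchestra + wetland restoration + public wifi at 367 (78 k$) — short by 36.

403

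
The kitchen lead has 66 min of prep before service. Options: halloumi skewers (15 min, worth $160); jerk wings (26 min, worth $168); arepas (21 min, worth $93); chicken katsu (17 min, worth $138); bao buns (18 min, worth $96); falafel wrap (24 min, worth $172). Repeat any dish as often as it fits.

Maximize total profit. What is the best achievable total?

640

The ratio ordering already packs tightly: 4×halloumi skewers, 60 min, 640.
That's the maximum — no swap from here does better than 640.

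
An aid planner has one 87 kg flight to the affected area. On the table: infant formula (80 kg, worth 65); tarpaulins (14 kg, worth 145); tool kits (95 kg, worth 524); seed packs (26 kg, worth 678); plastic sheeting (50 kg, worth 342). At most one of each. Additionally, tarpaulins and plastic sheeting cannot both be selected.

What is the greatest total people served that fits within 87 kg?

The ratio heuristic lands on tarpaulins + seed packs (823) but leaves 47 kg idle.
Dropping tarpaulins frees 14 kg; slotting in plastic sheeting (50 kg) lifts the total to 1020 at 76 kg.
No other feasible combination exceeds 1020.

1020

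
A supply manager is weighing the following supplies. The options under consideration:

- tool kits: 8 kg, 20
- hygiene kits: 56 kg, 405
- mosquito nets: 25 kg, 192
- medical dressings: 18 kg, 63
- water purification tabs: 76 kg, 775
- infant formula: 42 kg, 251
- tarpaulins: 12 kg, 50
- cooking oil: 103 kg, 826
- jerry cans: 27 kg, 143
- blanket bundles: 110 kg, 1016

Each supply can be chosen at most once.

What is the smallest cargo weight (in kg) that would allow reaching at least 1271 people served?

153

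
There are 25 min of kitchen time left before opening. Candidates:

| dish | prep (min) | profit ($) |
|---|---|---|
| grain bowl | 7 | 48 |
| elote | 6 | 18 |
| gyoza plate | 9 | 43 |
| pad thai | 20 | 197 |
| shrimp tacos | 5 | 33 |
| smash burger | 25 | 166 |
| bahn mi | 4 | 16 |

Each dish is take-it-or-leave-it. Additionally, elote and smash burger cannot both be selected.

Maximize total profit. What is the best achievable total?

The ratio ordering already packs tightly: pad thai + shrimp tacos, 25 min, 230.
Nothing else feasible within 25 min beats 230.

230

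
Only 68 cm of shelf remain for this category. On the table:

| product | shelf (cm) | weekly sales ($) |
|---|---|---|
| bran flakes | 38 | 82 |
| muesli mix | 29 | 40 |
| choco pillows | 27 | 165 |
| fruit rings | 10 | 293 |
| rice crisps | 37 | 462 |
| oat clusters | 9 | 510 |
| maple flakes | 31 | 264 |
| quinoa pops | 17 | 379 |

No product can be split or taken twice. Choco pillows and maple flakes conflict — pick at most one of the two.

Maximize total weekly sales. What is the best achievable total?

1446

Fruit rings + oat clusters + maple flakes + quinoa pops uses 67 of the 68 cm and totals 1446.
Next best is rice crisps + oat clusters + quinoa pops at 1351 (63 cm) — short by 95.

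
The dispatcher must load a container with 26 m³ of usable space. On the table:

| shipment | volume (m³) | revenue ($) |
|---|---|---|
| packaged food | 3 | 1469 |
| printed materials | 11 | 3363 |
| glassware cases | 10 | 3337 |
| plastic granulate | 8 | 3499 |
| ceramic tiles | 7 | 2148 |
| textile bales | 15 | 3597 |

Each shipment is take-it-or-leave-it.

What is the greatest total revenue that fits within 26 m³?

Density check — packaged food 489.67, plastic granulate 437.38, glassware cases 333.70 are the best per m³.
The ratio heuristic lands on packaged food + glassware cases + plastic granulate (8305) but leaves 5 m³ idle.
Replace packaged food and glassware cases with printed materials + ceramic tiles: the trade gains 705 net, giving 9010 at 26 m³.
No other feasible combination exceeds 9010.

9010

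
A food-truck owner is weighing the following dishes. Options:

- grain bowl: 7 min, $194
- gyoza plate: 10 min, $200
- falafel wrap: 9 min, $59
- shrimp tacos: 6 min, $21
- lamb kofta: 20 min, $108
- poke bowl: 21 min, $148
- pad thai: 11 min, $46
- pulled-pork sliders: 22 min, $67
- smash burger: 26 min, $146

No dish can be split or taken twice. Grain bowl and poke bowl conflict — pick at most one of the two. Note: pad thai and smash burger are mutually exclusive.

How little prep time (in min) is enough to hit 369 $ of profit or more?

17

Look for the lowest-prep combination reaching 369.
Taking grain bowl + gyoza plate gives 394 (≥ 369) for 17 min.
No combination under 17 min hits 369.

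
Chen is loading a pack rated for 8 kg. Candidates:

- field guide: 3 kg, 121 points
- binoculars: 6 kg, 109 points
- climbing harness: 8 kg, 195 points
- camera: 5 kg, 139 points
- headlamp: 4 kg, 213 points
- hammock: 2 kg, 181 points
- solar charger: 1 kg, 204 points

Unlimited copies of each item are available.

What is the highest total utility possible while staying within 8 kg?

Best packing: 8×solar charger — 8 kg, 1632 total.
That's the maximum — no swap from here does better than 1632.

1632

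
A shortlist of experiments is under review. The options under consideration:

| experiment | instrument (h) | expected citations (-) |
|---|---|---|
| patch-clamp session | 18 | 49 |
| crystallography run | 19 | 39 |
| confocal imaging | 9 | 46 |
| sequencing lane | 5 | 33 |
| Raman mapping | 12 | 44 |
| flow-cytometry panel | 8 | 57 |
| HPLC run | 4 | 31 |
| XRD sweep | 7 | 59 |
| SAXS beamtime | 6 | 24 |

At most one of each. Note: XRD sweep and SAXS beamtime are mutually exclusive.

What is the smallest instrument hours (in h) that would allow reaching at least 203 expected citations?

Minimise h subject to total expected citations ≥ 203.
Taking confocal imaging + sequencing lane + flow-cytometry panel + HPLC run + XRD sweep gives 226 (≥ 203) for 33 h.
Below 33 h the best achievable stays under 203.

33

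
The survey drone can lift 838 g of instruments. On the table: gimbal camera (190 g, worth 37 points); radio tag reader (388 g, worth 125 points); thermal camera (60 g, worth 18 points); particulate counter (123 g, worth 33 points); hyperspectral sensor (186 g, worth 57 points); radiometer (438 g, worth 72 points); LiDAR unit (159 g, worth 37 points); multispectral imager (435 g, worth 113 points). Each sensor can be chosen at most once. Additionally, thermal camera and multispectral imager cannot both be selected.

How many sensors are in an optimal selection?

The maximum data value within 838 g is 238.
For example radio tag reader + multispectral imager achieves it, using 823 g.
Any selection reaching 238 contains exactly 2 sensors.

2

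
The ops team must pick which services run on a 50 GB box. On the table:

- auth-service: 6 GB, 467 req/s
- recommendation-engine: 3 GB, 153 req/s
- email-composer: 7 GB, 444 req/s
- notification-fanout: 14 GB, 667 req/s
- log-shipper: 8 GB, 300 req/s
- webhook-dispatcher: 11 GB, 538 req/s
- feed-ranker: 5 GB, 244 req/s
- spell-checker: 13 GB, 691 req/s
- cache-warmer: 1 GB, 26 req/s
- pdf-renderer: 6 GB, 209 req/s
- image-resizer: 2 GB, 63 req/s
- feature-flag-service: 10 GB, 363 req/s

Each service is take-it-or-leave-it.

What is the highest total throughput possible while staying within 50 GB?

2729

Filling by ratio: auth-service + recommendation-engine + email-composer + webhook-dispatcher + feed-ranker + spell-checker + cache-warmer + image-resizer for 2626, with 2 GB left unused.
Dropping webhook-dispatcher and cache-warmer frees 12 GB; slotting in notification-fanout (14 GB) lifts the total to 2729 at 50 GB.
The closest alternative, auth-service + recommendation-engine + email-composer + notification-fanout + feed-ranker + spell-checker + cache-warmer, reaches only 2692.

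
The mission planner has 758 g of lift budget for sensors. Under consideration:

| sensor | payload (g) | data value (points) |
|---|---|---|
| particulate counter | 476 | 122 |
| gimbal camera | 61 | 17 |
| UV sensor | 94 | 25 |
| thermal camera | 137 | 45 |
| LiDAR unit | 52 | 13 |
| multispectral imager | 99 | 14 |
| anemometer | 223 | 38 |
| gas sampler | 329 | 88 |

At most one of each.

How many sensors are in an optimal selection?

Best achievable data value is 197.
For example particulate counter + gimbal camera + thermal camera + LiDAR unit achieves it, using 726 g.
Every optimal selection uses 4 sensors.

4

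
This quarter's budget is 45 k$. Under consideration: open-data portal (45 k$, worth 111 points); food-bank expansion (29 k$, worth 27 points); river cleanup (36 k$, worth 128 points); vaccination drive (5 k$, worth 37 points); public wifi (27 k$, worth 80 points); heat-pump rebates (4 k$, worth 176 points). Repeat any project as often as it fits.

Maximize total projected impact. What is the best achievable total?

1936

11×heat-pump rebates uses 44 of the 45 k$ and totals 1936.
Nothing else within 45 k$ beats 1936.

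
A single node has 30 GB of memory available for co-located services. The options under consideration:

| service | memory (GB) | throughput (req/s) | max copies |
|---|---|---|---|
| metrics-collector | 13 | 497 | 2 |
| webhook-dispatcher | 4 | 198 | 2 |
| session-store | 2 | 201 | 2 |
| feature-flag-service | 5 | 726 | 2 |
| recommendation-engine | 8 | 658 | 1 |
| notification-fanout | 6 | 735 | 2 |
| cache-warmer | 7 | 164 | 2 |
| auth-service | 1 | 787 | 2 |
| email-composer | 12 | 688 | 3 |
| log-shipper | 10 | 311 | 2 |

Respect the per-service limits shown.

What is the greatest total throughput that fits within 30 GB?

Ranking by ratio (throughput/GB): auth-service 787.00, feature-flag-service 145.20, notification-fanout 122.50.
Taking 2×session-store + 2×feature-flag-service + 2×notification-fanout + 2×auth-service: 28 GB used, 4898 in throughput.
No other feasible combination exceeds 4898.

4898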